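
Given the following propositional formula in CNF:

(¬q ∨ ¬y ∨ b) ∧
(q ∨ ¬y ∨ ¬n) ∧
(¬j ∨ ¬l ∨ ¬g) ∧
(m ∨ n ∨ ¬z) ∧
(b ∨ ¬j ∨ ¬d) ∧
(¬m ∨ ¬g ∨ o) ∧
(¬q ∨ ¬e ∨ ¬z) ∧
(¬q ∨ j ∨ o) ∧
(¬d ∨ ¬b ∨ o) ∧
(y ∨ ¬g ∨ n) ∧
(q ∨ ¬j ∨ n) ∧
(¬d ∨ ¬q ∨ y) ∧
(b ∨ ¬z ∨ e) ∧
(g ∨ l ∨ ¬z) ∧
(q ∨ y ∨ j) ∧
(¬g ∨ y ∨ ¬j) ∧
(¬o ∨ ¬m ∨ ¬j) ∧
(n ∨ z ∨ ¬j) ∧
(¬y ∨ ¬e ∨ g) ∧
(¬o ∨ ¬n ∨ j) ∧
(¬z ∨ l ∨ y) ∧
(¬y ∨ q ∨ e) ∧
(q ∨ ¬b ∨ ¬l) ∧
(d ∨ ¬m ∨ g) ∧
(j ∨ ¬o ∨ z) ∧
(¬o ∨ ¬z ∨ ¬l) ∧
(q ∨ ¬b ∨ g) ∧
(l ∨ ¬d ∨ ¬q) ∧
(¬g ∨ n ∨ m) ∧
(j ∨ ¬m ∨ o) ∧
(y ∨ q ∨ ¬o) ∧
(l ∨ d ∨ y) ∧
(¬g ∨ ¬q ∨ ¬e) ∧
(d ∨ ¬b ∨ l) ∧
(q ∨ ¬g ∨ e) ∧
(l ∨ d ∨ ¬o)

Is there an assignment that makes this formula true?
Yes

Yes, the formula is satisfiable.

One satisfying assignment is: l=True, e=False, m=False, d=False, j=True, n=True, y=True, z=False, q=True, g=False, b=True, o=False

Verification: With this assignment, all 36 clauses evaluate to true.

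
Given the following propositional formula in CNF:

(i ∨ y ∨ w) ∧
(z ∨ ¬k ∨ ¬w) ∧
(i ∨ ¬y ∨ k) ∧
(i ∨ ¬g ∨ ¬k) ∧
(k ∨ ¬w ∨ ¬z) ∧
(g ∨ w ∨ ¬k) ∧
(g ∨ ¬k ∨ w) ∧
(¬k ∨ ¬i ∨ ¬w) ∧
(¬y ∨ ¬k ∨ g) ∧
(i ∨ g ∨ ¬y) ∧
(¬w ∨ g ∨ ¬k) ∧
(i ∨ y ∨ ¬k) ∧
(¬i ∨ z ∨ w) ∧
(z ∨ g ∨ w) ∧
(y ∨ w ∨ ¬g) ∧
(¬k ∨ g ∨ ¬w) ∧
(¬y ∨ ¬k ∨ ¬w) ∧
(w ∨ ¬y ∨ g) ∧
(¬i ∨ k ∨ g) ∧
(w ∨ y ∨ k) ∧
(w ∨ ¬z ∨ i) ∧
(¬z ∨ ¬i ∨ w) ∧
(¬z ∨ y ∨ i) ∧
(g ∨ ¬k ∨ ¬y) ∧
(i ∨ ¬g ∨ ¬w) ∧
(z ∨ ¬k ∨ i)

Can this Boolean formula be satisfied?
Yes

Yes, the formula is satisfiable.

One satisfying assignment is: g=False, k=False, i=False, w=True, z=False, y=False

Verification: With this assignment, all 26 clauses evaluate to true.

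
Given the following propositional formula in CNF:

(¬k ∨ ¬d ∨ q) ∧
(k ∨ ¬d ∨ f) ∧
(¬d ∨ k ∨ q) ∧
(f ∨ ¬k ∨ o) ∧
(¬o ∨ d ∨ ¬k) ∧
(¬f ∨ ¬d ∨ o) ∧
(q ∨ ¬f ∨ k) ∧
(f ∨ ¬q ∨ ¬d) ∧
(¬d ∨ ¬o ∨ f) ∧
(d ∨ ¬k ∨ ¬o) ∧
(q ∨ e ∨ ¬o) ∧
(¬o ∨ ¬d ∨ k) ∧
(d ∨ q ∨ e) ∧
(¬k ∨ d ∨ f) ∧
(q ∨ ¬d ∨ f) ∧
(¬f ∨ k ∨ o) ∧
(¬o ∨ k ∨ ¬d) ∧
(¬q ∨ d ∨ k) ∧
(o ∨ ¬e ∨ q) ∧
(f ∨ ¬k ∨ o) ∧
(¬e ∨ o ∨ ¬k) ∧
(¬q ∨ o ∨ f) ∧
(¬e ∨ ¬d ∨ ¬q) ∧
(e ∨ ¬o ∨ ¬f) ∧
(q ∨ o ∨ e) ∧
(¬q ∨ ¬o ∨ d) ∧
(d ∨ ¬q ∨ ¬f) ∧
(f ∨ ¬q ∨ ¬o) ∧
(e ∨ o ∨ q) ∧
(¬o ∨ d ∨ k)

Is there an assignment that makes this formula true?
No

No, the formula is not satisfiable.

No assignment of truth values to the variables can make all 30 clauses true simultaneously.

The formula is UNSAT (unsatisfiable).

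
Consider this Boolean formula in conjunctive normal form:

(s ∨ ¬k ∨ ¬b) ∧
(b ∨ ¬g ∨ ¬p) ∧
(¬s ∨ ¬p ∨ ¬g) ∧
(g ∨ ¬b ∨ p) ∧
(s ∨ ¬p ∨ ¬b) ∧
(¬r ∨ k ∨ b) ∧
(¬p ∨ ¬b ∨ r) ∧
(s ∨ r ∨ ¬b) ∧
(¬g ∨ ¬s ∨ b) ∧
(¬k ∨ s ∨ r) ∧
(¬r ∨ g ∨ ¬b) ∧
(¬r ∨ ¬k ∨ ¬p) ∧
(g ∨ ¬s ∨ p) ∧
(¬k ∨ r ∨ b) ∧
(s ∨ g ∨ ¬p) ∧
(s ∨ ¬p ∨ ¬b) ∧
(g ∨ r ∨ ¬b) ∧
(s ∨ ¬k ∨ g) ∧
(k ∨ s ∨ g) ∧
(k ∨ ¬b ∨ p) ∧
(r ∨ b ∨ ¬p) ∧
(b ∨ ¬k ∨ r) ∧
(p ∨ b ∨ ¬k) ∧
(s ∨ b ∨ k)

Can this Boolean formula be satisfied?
Yes

Yes, the formula is satisfiable.

One satisfying assignment is: p=False, b=True, k=True, s=True, r=False, g=True

Verification: With this assignment, all 24 clauses evaluate to true.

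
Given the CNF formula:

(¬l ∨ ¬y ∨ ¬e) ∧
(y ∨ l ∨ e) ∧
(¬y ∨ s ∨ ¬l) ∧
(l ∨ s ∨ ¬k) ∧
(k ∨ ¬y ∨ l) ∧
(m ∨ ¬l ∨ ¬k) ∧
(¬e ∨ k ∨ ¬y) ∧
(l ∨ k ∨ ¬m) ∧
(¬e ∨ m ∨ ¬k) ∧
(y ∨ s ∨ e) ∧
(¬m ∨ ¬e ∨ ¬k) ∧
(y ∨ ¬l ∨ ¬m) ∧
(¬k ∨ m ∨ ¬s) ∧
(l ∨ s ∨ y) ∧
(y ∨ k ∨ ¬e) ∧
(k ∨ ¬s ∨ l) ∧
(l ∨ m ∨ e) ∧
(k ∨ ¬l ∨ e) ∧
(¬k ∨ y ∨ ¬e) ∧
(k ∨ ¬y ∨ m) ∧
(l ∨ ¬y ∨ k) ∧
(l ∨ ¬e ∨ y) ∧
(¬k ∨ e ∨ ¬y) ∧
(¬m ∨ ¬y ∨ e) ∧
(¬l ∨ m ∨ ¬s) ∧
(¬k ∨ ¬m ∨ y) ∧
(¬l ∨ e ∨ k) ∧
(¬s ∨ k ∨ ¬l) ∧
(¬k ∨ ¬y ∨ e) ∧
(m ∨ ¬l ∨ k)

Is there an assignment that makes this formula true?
No

No, the formula is not satisfiable.

No assignment of truth values to the variables can make all 30 clauses true simultaneously.

The formula is UNSAT (unsatisfiable).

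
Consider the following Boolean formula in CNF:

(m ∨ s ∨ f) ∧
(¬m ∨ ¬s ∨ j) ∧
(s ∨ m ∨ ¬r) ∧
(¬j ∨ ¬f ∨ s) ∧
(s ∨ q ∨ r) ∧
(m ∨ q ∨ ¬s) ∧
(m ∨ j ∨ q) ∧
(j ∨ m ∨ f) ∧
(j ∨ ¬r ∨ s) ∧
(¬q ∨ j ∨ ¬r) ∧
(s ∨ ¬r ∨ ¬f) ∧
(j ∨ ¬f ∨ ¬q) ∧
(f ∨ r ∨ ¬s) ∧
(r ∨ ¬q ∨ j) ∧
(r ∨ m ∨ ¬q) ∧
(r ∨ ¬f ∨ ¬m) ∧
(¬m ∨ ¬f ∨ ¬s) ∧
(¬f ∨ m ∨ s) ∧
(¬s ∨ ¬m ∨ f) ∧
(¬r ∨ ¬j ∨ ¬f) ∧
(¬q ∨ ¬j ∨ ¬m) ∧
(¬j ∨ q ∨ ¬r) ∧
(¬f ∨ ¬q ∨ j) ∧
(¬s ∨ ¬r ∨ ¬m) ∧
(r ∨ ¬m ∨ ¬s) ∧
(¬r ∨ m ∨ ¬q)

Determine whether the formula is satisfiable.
No

No, the formula is not satisfiable.

No assignment of truth values to the variables can make all 26 clauses true simultaneously.

The formula is UNSAT (unsatisfiable).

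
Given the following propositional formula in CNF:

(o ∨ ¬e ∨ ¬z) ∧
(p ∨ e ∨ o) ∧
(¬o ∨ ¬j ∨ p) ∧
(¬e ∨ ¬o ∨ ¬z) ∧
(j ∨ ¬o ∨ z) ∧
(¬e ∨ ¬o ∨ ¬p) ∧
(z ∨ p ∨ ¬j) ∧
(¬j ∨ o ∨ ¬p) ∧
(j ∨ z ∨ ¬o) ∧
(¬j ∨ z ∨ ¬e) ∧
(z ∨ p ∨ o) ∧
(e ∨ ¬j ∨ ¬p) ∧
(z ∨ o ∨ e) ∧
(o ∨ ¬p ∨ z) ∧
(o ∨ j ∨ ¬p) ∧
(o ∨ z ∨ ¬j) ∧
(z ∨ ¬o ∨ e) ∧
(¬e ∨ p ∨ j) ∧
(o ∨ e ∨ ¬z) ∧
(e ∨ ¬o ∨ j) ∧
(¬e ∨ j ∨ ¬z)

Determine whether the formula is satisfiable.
No

No, the formula is not satisfiable.

No assignment of truth values to the variables can make all 21 clauses true simultaneously.

The formula is UNSAT (unsatisfiable).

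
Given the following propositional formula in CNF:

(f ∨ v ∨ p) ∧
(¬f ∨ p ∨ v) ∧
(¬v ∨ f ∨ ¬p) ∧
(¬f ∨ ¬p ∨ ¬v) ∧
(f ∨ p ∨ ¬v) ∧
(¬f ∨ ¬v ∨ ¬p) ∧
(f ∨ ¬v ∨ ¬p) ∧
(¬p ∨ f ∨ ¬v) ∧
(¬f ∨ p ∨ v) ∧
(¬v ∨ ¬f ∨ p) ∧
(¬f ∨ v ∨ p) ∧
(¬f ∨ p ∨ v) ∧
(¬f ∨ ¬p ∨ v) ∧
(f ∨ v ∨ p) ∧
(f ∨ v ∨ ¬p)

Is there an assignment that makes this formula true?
No

No, the formula is not satisfiable.

No assignment of truth values to the variables can make all 15 clauses true simultaneously.

The formula is UNSAT (unsatisfiable).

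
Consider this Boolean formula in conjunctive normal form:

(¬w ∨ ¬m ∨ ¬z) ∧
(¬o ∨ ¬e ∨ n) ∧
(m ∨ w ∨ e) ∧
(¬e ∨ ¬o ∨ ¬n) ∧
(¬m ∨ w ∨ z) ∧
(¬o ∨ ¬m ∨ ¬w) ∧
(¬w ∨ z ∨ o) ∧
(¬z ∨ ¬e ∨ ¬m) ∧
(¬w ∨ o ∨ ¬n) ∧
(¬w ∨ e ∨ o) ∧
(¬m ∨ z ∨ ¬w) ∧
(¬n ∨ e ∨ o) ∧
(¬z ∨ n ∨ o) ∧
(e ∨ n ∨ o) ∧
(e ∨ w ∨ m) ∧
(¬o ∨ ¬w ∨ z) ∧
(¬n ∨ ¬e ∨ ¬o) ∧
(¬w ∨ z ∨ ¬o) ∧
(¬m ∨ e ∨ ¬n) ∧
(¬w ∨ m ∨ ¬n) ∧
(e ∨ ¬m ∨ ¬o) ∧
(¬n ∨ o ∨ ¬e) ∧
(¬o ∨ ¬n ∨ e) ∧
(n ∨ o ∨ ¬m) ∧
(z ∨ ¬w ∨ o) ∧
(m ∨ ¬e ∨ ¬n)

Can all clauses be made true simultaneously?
Yes

Yes, the formula is satisfiable.

One satisfying assignment is: m=False, o=False, n=False, w=False, e=True, z=False

Verification: With this assignment, all 26 clauses evaluate to true.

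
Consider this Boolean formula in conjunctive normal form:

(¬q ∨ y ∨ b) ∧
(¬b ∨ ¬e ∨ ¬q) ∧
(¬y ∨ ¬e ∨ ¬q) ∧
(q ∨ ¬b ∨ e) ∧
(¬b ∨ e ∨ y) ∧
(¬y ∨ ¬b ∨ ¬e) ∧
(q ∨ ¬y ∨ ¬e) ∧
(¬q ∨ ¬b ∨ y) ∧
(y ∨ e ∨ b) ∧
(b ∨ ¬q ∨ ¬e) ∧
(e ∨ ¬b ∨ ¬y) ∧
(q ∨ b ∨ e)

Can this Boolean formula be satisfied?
Yes

Yes, the formula is satisfiable.

One satisfying assignment is: e=False, b=False, y=True, q=True

Verification: With this assignment, all 12 clauses evaluate to true.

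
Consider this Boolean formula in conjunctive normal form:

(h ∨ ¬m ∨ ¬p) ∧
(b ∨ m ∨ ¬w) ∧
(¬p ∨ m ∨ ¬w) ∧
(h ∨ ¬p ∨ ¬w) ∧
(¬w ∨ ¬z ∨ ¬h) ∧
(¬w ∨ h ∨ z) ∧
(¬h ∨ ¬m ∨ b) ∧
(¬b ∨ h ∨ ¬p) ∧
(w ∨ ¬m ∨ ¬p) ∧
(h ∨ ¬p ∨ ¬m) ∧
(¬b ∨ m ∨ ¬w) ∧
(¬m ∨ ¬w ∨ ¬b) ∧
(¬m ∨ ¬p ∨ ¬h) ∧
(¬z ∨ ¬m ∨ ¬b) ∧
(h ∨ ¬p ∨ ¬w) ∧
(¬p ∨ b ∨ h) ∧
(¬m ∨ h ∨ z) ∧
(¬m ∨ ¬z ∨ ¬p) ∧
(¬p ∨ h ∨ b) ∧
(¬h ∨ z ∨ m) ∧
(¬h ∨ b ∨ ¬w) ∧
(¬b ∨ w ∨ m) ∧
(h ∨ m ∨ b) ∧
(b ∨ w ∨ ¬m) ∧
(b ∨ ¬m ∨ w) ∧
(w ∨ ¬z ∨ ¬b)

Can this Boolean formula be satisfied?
Yes

Yes, the formula is satisfiable.

One satisfying assignment is: m=True, h=True, p=False, b=True, z=False, w=False

Verification: With this assignment, all 26 clauses evaluate to true.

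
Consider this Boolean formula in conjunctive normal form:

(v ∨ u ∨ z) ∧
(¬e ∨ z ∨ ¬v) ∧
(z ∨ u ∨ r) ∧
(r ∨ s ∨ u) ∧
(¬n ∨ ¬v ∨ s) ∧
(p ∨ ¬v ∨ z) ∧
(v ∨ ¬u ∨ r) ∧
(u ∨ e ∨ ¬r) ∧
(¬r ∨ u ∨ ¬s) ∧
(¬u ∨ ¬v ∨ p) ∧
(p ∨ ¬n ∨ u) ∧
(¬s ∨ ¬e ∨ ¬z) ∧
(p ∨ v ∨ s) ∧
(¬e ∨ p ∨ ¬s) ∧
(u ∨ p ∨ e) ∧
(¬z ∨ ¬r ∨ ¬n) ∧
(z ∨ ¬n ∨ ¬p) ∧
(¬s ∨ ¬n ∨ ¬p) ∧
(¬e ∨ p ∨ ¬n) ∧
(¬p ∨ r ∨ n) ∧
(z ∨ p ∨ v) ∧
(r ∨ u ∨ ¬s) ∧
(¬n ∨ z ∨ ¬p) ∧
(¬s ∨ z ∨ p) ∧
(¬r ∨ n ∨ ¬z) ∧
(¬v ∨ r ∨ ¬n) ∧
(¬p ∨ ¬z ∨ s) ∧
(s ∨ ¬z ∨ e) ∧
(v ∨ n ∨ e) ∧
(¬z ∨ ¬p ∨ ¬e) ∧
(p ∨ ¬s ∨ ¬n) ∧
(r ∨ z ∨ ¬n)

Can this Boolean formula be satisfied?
Yes

Yes, the formula is satisfiable.

One satisfying assignment is: s=False, r=True, z=False, p=True, e=True, u=True, v=False, n=False

Verification: With this assignment, all 32 clauses evaluate to true.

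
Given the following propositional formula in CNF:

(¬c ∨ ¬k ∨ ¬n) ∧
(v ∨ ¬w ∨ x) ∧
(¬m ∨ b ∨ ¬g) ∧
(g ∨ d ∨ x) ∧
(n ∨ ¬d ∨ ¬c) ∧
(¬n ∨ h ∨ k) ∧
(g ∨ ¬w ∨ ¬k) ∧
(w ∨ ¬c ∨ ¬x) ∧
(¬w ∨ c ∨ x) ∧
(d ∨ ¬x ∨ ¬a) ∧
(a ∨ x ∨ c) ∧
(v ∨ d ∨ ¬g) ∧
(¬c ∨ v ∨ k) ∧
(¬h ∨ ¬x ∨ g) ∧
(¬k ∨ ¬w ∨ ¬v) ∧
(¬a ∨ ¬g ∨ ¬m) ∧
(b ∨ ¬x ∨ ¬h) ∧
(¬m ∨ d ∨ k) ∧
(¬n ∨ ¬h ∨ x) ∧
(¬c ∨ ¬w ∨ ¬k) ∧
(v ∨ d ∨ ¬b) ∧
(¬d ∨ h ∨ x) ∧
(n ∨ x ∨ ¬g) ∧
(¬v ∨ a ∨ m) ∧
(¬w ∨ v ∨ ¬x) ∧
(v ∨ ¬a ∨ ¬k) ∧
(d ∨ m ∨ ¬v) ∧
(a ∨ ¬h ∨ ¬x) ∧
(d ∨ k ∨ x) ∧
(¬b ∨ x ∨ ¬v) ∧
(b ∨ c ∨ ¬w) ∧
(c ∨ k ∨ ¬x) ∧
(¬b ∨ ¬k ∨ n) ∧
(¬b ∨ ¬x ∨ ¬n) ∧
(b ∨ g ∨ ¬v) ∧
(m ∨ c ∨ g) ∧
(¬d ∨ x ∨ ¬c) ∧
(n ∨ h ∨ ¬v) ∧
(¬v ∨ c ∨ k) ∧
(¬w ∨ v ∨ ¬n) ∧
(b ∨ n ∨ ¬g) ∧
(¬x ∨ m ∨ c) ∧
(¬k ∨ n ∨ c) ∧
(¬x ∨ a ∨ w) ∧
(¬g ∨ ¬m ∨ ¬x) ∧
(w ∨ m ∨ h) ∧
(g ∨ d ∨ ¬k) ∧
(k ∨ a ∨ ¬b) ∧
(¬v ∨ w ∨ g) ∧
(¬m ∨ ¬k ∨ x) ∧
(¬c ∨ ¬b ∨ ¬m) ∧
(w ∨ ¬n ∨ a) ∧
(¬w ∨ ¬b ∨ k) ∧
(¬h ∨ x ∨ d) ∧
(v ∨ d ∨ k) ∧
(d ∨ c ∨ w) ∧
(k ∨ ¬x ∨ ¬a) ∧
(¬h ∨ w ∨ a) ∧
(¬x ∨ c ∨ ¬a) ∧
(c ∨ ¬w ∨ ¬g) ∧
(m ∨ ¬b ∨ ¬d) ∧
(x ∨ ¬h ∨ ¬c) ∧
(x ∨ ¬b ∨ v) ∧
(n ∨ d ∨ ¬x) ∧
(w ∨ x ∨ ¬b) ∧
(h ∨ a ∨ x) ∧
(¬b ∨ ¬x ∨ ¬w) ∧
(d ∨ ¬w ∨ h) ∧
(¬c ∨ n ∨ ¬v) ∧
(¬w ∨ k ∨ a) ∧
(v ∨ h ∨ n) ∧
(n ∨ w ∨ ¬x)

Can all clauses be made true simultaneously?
Yes

Yes, the formula is satisfiable.

One satisfying assignment is: b=False, n=False, x=False, c=False, g=False, a=True, v=False, w=False, k=False, h=True, m=True, d=True

Verification: With this assignment, all 72 clauses evaluate to true.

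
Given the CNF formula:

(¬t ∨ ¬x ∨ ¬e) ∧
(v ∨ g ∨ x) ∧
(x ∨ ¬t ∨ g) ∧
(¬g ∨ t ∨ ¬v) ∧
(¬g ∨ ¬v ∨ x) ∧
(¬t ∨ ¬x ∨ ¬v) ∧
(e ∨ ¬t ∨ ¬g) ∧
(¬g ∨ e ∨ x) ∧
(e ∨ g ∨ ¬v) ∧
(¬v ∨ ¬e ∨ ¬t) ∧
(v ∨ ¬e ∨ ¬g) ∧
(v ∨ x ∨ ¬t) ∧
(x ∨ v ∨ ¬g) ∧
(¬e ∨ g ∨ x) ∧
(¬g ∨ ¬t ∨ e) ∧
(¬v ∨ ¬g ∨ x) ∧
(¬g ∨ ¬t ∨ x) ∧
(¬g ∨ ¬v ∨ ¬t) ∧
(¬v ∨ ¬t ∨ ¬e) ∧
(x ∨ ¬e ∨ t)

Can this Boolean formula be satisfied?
Yes

Yes, the formula is satisfiable.

One satisfying assignment is: x=True, v=False, e=False, g=True, t=False

Verification: With this assignment, all 20 clauses evaluate to true.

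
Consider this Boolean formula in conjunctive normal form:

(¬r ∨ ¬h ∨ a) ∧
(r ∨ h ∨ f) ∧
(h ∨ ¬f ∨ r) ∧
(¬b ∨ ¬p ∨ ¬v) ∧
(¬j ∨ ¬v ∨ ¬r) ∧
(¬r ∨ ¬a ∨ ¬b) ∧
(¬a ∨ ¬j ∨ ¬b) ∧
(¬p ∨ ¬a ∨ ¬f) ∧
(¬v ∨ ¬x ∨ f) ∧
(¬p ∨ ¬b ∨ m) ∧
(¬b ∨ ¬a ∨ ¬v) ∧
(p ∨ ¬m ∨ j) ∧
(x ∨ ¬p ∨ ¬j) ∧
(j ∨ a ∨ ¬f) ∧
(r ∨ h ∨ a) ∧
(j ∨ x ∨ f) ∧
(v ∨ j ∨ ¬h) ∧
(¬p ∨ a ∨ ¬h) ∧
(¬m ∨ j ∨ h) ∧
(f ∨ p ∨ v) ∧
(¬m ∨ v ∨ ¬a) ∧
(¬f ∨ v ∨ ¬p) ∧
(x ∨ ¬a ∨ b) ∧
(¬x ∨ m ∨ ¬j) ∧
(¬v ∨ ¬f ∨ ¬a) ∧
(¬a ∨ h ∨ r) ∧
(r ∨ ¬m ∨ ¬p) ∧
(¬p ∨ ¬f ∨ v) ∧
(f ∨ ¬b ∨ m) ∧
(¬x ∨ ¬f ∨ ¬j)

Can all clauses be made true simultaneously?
Yes

Yes, the formula is satisfiable.

One satisfying assignment is: f=False, r=True, x=True, b=False, a=False, p=True, m=False, j=False, v=False, h=False

Verification: With this assignment, all 30 clauses evaluate to true.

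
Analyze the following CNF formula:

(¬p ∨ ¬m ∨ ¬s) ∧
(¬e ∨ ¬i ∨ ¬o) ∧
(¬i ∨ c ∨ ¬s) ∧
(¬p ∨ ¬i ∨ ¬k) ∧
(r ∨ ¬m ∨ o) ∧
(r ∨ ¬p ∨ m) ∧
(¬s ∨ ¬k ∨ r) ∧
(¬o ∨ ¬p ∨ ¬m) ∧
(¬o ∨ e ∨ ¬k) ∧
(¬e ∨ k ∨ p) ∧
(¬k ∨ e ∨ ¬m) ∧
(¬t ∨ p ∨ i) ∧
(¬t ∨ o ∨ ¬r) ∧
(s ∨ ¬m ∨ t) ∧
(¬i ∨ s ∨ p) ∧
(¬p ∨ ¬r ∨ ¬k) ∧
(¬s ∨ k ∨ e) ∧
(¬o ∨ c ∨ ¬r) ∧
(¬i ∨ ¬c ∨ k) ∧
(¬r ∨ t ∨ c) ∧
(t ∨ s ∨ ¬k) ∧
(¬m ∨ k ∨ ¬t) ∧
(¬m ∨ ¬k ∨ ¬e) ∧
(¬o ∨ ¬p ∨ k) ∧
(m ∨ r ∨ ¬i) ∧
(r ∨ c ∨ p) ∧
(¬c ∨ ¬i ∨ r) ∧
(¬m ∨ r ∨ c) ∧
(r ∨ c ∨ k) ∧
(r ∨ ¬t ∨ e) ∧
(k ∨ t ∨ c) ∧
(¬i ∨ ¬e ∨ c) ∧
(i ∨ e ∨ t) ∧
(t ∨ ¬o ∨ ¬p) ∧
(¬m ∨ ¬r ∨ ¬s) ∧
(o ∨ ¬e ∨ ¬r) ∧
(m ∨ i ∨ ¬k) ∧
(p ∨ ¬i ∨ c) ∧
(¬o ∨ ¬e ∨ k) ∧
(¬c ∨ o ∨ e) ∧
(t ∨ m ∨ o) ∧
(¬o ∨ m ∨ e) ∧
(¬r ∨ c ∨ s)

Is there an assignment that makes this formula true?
No

No, the formula is not satisfiable.

No assignment of truth values to the variables can make all 43 clauses true simultaneously.

The formula is UNSAT (unsatisfiable).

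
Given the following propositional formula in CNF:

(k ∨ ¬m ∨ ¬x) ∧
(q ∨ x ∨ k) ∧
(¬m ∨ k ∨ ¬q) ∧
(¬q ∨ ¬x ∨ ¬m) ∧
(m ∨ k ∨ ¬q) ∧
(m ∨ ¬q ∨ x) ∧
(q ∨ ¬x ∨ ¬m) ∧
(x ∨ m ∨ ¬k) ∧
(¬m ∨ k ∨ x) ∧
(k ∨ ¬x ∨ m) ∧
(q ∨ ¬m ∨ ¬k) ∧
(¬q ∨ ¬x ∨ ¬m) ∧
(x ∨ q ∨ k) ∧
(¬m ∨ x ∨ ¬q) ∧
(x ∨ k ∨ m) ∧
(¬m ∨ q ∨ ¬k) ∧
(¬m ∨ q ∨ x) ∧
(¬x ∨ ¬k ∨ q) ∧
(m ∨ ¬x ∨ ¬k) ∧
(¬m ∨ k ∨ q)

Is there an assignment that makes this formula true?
No

No, the formula is not satisfiable.

No assignment of truth values to the variables can make all 20 clauses true simultaneously.

The formula is UNSAT (unsatisfiable).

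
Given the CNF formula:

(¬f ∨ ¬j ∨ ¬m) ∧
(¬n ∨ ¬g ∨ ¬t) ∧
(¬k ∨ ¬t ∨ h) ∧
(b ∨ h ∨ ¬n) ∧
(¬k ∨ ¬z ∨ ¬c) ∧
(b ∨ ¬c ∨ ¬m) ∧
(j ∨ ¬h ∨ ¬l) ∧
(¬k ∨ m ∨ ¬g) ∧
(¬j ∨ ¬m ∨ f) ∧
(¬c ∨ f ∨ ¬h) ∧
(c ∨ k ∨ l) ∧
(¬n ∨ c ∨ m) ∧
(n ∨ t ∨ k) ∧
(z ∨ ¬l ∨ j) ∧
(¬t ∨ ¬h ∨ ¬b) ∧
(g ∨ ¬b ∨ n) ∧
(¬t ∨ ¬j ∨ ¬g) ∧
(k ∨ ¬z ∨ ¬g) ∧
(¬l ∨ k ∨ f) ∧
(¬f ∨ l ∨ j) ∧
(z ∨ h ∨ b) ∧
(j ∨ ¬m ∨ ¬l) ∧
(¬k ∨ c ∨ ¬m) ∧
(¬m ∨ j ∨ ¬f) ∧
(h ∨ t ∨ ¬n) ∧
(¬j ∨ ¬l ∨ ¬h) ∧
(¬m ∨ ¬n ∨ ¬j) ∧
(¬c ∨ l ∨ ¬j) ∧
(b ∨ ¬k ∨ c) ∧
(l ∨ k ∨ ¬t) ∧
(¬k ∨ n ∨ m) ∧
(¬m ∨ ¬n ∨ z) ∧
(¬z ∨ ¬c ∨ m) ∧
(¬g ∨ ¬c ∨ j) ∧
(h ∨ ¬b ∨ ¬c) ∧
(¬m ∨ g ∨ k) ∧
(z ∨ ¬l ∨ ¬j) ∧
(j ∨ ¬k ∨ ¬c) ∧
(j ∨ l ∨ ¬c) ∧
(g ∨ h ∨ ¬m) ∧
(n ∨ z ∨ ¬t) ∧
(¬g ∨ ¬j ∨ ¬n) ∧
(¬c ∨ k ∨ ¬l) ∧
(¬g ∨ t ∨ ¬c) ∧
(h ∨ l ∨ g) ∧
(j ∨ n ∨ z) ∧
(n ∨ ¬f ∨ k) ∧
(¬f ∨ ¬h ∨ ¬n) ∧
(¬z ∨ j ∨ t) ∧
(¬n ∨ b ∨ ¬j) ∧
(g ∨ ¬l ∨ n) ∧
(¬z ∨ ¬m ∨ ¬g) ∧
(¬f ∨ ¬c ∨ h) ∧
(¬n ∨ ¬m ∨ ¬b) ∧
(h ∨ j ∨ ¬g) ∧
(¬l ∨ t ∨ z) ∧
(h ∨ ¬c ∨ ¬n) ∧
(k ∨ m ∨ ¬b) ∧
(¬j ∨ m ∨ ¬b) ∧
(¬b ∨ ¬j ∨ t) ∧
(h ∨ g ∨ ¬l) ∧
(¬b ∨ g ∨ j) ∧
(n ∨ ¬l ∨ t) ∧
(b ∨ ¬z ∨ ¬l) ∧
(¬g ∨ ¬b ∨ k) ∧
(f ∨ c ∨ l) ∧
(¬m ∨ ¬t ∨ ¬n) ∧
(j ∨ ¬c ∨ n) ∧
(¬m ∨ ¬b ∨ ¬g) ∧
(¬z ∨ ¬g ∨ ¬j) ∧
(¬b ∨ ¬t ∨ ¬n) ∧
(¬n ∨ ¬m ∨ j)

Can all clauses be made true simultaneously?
No

No, the formula is not satisfiable.

No assignment of truth values to the variables can make all 72 clauses true simultaneously.

The formula is UNSAT (unsatisfiable).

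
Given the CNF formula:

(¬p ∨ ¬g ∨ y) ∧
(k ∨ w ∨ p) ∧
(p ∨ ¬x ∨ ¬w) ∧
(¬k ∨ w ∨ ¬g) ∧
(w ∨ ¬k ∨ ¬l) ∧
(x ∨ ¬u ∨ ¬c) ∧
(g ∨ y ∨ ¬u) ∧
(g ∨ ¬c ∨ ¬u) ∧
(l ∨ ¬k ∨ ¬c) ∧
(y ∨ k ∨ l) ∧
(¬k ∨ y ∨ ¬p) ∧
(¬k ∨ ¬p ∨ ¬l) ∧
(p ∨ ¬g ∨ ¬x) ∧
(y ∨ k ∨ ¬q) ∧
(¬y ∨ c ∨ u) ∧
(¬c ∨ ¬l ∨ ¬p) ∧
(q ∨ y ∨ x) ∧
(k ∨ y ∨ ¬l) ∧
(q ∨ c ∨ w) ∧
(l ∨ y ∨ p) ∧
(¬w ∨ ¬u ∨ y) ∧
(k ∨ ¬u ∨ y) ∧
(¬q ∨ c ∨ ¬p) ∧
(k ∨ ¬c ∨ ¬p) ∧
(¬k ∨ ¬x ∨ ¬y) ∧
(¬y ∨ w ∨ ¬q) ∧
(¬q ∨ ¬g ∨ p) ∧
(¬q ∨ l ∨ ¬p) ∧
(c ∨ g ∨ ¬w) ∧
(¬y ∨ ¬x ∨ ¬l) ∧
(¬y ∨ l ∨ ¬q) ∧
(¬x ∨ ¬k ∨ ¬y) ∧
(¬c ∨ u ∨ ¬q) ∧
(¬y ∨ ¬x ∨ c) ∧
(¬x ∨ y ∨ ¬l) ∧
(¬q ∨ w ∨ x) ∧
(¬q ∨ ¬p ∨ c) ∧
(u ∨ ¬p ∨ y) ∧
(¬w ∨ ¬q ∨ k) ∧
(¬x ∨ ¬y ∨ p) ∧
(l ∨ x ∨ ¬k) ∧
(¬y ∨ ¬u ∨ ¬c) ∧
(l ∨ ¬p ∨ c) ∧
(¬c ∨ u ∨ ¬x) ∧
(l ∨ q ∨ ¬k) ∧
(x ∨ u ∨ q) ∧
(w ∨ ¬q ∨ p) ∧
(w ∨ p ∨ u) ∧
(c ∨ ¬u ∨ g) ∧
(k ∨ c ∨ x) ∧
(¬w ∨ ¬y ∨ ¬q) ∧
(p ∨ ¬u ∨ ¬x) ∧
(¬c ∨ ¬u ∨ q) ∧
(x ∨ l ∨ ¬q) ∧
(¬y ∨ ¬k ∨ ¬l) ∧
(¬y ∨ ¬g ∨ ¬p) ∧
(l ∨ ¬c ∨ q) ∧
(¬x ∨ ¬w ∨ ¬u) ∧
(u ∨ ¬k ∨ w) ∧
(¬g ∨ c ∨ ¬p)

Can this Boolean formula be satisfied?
No

No, the formula is not satisfiable.

No assignment of truth values to the variables can make all 60 clauses true simultaneously.

The formula is UNSAT (unsatisfiable).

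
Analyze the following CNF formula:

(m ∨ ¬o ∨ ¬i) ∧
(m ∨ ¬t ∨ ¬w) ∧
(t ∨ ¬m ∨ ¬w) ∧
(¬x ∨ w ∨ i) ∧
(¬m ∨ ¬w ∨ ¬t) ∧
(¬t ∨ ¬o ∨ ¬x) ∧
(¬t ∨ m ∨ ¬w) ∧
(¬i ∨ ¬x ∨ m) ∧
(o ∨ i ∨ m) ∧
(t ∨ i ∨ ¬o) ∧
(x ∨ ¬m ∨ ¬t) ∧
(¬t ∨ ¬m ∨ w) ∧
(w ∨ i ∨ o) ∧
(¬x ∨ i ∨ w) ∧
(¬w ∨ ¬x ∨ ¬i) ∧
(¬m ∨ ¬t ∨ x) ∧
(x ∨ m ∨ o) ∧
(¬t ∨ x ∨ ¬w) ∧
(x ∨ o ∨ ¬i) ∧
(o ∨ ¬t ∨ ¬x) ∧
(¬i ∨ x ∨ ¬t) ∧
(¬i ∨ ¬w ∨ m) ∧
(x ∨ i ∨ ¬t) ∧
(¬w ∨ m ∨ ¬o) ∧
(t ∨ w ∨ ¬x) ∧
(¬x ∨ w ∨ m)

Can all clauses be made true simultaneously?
Yes

Yes, the formula is satisfiable.

One satisfying assignment is: m=True, t=False, x=False, i=True, w=False, o=True

Verification: With this assignment, all 26 clauses evaluate to true.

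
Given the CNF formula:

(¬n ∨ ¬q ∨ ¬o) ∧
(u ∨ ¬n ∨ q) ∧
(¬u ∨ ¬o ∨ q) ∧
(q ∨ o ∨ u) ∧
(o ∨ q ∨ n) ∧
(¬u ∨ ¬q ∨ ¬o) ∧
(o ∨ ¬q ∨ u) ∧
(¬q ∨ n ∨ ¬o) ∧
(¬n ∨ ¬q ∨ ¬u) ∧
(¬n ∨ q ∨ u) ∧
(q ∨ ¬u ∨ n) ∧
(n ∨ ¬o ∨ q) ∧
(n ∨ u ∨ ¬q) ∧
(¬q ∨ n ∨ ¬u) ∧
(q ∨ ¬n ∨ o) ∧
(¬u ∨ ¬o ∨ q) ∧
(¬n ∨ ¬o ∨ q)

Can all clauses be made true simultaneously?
No

No, the formula is not satisfiable.

No assignment of truth values to the variables can make all 17 clauses true simultaneously.

The formula is UNSAT (unsatisfiable).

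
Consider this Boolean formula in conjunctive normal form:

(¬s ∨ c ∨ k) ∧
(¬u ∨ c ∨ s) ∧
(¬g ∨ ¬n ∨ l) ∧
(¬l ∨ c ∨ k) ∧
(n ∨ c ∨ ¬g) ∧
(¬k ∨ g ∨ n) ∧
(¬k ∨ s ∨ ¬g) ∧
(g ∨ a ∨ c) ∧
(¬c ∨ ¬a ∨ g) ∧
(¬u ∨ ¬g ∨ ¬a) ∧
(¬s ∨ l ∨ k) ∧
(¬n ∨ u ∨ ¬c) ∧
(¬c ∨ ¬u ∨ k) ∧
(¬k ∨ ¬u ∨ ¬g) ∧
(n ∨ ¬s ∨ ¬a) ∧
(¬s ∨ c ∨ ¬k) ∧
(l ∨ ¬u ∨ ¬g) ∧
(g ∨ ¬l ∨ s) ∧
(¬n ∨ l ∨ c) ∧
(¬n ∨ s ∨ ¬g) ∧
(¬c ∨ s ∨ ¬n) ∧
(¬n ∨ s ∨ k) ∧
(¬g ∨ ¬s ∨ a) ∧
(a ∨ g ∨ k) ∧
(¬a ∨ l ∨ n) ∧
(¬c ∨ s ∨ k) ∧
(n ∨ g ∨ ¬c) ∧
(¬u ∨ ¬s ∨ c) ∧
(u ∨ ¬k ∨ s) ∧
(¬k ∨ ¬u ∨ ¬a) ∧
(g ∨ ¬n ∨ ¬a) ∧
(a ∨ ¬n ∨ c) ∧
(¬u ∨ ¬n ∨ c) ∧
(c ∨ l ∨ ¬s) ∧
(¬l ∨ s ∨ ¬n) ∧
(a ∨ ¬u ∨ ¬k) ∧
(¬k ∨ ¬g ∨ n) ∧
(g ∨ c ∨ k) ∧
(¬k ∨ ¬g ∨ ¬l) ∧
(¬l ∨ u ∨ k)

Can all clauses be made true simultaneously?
No

No, the formula is not satisfiable.

No assignment of truth values to the variables can make all 40 clauses true simultaneously.

The formula is UNSAT (unsatisfiable).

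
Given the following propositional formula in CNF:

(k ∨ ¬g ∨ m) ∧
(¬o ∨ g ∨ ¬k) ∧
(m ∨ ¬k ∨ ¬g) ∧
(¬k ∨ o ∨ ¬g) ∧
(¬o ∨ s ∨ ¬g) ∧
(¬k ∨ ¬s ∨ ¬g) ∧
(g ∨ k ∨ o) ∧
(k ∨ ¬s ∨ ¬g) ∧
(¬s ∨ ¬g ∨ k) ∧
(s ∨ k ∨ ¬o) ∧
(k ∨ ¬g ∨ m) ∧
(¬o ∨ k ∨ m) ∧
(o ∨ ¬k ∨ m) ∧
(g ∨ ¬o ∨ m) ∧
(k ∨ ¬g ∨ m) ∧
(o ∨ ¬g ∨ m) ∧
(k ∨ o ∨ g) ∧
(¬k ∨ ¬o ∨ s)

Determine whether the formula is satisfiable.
Yes

Yes, the formula is satisfiable.

One satisfying assignment is: o=False, g=True, k=False, m=True, s=False

Verification: With this assignment, all 18 clauses evaluate to true.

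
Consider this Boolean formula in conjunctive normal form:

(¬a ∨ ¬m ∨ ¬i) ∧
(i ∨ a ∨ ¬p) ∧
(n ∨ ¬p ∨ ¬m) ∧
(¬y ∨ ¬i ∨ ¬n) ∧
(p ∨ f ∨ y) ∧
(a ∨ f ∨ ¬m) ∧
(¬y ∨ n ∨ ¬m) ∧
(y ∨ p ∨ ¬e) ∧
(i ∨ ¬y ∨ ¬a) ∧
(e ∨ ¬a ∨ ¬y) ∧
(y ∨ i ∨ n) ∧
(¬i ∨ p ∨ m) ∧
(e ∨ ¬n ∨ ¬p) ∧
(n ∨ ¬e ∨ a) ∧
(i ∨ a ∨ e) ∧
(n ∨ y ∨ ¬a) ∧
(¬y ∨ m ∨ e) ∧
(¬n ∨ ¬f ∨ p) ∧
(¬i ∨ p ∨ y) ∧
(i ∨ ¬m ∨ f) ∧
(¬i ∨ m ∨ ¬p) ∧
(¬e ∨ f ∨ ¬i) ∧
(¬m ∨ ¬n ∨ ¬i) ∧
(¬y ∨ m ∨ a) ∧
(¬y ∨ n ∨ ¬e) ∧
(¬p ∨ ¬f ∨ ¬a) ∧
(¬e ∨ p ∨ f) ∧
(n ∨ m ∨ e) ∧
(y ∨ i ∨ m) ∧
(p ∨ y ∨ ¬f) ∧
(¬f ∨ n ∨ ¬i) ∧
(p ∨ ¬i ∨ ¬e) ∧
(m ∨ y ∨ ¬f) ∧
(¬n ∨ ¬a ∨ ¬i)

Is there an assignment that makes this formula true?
No

No, the formula is not satisfiable.

No assignment of truth values to the variables can make all 34 clauses true simultaneously.

The formula is UNSAT (unsatisfiable).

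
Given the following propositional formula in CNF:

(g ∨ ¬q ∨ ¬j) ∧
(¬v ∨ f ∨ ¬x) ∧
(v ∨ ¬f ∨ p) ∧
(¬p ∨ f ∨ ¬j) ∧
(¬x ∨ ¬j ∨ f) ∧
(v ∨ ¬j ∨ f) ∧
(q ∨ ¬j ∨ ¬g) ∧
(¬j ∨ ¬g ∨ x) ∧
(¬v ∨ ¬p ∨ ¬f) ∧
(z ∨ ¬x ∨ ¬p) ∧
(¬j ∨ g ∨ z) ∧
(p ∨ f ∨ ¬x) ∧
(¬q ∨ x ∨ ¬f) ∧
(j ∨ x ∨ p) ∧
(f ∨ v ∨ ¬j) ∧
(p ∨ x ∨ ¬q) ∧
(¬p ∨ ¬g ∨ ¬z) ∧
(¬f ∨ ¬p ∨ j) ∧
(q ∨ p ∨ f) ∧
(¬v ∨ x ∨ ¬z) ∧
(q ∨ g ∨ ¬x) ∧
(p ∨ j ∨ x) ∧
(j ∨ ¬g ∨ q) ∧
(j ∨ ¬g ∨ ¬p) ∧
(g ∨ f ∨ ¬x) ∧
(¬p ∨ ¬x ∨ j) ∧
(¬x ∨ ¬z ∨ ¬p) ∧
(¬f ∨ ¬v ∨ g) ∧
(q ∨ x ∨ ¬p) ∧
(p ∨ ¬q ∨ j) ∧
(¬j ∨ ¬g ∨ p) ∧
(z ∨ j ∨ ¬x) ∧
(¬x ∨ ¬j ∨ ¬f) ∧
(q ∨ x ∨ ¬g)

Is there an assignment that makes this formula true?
Yes

Yes, the formula is satisfiable.

One satisfying assignment is: q=True, z=False, x=False, f=False, p=True, g=False, j=False, v=False

Verification: With this assignment, all 34 clauses evaluate to true.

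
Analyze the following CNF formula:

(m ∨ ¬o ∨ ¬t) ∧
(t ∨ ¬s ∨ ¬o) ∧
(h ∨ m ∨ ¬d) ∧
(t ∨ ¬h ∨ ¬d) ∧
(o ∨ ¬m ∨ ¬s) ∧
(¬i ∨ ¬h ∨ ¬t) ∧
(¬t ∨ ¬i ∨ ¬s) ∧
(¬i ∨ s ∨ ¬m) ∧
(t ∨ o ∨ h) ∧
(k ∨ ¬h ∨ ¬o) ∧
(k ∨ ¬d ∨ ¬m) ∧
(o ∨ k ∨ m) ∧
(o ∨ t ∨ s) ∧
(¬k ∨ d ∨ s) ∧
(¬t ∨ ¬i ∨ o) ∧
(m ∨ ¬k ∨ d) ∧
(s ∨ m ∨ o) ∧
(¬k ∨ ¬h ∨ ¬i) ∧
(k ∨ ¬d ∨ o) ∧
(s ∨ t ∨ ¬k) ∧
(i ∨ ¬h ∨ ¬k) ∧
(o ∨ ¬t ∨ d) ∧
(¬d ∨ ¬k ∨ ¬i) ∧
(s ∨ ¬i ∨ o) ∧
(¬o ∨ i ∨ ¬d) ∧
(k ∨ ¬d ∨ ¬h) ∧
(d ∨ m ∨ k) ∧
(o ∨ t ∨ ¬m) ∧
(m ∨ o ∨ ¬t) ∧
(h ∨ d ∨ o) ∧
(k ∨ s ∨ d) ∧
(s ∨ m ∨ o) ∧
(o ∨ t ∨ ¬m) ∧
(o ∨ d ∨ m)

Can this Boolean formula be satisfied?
Yes

Yes, the formula is satisfiable.

One satisfying assignment is: i=False, o=True, k=False, t=True, h=False, s=True, m=True, d=False

Verification: With this assignment, all 34 clauses evaluate to true.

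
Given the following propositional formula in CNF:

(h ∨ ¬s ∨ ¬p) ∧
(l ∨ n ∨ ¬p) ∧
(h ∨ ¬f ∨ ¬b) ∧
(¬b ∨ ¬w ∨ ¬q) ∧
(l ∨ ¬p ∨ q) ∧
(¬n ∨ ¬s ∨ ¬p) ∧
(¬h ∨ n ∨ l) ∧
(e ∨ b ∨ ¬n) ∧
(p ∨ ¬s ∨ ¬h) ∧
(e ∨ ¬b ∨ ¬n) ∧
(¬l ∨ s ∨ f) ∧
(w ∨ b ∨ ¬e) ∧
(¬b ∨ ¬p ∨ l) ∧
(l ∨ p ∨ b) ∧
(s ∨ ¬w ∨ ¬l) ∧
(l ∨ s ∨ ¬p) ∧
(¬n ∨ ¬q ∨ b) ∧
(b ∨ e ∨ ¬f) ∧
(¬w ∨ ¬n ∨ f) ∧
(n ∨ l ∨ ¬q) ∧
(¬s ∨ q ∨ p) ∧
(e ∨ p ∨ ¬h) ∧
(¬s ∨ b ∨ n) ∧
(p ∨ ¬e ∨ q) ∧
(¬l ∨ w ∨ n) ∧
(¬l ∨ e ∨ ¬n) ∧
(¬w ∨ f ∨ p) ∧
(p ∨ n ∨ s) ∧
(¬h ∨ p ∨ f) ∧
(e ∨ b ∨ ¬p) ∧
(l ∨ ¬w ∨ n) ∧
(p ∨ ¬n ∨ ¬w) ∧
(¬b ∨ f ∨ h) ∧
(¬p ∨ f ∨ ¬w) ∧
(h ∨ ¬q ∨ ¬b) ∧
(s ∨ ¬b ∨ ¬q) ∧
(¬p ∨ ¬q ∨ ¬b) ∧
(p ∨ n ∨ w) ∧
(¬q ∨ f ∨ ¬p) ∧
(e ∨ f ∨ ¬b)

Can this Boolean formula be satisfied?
Yes

Yes, the formula is satisfiable.

One satisfying assignment is: q=False, w=False, s=False, b=True, f=True, l=True, e=True, p=True, n=True, h=True

Verification: With this assignment, all 40 clauses evaluate to true.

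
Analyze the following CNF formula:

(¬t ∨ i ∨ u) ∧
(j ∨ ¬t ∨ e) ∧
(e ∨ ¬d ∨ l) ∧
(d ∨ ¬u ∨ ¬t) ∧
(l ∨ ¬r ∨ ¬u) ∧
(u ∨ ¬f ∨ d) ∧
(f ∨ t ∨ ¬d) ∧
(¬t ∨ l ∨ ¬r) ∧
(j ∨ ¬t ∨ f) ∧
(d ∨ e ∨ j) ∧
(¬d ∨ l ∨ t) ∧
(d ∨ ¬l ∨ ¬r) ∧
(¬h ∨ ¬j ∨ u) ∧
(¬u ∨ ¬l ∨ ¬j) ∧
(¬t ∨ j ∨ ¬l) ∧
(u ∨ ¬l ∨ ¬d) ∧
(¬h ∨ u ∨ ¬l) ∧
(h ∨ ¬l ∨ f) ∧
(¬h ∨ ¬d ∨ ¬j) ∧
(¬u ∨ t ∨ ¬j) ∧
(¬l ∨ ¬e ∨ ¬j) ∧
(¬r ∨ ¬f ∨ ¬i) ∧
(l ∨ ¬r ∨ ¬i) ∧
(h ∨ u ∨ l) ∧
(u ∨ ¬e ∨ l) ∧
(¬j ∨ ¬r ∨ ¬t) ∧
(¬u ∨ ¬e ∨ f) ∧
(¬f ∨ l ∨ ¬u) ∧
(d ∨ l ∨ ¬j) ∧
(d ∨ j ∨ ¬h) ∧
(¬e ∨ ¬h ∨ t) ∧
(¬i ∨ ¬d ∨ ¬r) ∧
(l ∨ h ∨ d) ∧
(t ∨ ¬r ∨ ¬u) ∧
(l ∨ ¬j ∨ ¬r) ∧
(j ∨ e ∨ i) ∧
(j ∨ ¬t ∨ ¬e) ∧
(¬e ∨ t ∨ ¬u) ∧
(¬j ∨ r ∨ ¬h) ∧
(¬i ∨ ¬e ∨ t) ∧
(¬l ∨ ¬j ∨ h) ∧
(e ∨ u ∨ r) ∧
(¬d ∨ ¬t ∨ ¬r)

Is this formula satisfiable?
Yes

Yes, the formula is satisfiable.

One satisfying assignment is: i=True, d=True, t=False, f=True, e=False, j=False, r=False, l=True, h=False, u=True

Verification: With this assignment, all 43 clauses evaluate to true.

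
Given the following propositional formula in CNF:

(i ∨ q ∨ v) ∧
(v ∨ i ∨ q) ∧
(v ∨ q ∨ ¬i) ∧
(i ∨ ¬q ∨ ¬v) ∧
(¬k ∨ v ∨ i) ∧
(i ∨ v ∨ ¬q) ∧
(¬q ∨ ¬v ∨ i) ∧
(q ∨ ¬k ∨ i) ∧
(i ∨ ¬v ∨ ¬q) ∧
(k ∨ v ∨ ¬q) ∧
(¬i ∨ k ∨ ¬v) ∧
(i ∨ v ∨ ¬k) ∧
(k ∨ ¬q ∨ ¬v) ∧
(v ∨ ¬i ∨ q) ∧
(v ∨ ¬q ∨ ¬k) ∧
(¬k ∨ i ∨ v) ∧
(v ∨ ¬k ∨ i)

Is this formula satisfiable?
Yes

Yes, the formula is satisfiable.

One satisfying assignment is: v=True, i=False, k=False, q=False

Verification: With this assignment, all 17 clauses evaluate to true.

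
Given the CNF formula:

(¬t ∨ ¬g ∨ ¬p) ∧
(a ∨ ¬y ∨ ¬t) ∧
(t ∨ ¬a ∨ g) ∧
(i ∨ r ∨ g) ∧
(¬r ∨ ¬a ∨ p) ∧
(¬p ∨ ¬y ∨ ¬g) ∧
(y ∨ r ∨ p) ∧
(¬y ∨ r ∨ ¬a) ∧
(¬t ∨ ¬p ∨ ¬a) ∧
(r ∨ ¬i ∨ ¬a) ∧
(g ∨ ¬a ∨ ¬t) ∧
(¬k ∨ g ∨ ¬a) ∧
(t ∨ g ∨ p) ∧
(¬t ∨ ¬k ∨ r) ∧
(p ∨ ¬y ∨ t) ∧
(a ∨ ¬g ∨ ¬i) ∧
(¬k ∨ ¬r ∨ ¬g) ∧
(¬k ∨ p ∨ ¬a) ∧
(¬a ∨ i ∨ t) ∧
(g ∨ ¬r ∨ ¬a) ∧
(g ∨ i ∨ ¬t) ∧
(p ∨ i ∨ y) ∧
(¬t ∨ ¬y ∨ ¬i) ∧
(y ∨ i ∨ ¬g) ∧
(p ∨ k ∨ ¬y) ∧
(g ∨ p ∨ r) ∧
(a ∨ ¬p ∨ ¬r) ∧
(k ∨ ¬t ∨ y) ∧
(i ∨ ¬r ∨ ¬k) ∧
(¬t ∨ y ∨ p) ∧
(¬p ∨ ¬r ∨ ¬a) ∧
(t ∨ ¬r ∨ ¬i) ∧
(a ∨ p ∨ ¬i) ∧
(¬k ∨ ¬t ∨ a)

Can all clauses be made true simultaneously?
Yes

Yes, the formula is satisfiable.

One satisfying assignment is: i=True, k=True, g=False, y=False, a=False, p=True, t=False, r=False

Verification: With this assignment, all 34 clauses evaluate to true.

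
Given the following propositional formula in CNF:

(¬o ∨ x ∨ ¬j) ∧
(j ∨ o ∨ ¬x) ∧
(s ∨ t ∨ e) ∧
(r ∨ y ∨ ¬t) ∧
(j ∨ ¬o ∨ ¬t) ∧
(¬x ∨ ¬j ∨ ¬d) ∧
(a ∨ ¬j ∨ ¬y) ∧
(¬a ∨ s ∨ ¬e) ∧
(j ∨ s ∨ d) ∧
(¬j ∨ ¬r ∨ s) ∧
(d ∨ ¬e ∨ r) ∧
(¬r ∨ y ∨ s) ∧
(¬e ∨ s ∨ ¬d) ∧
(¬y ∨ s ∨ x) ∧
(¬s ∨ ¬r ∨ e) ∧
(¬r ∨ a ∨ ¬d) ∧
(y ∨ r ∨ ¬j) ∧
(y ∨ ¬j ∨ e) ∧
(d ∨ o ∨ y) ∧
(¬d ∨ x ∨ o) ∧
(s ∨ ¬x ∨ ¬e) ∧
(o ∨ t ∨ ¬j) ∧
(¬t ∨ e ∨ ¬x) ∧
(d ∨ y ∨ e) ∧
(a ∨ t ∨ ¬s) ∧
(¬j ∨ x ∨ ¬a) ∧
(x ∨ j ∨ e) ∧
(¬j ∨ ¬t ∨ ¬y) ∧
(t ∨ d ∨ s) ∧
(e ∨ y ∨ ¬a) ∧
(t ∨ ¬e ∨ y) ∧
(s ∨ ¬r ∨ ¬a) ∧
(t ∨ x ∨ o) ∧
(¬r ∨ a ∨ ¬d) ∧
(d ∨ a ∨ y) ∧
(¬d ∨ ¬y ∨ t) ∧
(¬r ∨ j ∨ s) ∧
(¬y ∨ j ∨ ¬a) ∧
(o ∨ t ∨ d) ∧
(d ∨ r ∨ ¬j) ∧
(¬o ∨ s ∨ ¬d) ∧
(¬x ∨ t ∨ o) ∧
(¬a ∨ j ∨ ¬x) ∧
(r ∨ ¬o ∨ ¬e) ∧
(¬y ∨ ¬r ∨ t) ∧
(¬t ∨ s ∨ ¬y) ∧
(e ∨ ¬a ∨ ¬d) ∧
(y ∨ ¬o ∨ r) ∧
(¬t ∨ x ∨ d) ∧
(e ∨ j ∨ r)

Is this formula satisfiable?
Yes

Yes, the formula is satisfiable.

One satisfying assignment is: o=True, x=True, y=False, r=True, e=True, s=True, d=False, j=True, t=True, a=True

Verification: With this assignment, all 50 clauses evaluate to true.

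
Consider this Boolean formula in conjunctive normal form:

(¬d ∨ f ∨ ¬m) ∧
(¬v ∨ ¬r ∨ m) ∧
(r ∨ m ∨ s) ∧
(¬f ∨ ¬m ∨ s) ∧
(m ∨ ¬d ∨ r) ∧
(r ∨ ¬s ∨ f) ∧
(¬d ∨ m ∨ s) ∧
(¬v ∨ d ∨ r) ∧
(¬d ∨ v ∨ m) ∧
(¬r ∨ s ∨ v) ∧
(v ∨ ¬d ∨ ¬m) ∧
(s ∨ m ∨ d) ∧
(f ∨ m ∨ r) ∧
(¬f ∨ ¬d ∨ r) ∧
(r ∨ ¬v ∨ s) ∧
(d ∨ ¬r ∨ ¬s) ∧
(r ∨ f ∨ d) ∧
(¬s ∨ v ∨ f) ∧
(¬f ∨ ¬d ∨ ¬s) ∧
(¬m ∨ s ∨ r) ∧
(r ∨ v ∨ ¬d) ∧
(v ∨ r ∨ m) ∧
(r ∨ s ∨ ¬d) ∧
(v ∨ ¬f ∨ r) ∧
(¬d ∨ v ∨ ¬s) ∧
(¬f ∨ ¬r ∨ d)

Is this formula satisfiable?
Yes

Yes, the formula is satisfiable.

One satisfying assignment is: s=False, f=False, v=True, d=False, m=True, r=True

Verification: With this assignment, all 26 clauses evaluate to true.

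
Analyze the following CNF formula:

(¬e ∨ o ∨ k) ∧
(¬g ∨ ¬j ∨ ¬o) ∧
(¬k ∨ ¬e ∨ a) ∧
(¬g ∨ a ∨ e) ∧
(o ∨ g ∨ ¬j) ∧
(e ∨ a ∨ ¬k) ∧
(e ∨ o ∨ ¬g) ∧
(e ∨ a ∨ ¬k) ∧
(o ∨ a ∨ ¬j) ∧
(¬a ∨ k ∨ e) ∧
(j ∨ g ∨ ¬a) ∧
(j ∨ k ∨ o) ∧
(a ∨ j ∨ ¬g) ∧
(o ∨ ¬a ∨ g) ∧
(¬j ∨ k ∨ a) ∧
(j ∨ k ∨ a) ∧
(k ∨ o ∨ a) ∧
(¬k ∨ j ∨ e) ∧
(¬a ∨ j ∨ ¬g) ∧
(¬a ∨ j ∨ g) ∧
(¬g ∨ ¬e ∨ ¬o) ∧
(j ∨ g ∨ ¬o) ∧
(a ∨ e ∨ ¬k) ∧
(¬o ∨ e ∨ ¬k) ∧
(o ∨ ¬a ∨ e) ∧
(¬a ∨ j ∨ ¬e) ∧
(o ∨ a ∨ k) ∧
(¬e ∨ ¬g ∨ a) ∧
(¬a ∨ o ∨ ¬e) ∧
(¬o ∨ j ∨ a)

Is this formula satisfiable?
Yes

Yes, the formula is satisfiable.

One satisfying assignment is: k=False, j=True, g=False, e=True, a=True, o=True

Verification: With this assignment, all 30 clauses evaluate to true.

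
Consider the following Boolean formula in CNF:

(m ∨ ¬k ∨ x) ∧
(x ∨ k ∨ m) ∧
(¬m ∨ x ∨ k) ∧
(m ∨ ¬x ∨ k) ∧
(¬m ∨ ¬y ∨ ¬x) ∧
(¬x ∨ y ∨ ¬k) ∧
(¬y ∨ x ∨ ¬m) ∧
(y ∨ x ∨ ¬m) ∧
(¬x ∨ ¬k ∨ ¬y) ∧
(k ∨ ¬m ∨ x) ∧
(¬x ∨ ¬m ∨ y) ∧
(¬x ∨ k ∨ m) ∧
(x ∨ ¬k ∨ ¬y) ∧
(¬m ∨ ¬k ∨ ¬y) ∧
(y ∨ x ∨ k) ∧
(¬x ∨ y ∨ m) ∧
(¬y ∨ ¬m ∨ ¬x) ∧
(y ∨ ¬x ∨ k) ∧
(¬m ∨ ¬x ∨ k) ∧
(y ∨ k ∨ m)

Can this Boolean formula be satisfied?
No

No, the formula is not satisfiable.

No assignment of truth values to the variables can make all 20 clauses true simultaneously.

The formula is UNSAT (unsatisfiable).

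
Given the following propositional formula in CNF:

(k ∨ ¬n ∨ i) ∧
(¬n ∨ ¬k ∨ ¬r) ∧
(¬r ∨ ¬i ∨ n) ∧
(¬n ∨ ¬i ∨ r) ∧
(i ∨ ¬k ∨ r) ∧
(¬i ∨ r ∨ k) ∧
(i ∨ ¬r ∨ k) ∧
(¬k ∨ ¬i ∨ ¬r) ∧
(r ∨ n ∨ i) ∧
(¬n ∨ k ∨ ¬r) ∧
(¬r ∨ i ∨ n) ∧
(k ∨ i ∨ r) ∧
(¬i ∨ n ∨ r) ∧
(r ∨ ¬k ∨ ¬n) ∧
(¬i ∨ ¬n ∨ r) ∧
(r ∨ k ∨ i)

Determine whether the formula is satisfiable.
No

No, the formula is not satisfiable.

No assignment of truth values to the variables can make all 16 clauses true simultaneously.

The formula is UNSAT (unsatisfiable).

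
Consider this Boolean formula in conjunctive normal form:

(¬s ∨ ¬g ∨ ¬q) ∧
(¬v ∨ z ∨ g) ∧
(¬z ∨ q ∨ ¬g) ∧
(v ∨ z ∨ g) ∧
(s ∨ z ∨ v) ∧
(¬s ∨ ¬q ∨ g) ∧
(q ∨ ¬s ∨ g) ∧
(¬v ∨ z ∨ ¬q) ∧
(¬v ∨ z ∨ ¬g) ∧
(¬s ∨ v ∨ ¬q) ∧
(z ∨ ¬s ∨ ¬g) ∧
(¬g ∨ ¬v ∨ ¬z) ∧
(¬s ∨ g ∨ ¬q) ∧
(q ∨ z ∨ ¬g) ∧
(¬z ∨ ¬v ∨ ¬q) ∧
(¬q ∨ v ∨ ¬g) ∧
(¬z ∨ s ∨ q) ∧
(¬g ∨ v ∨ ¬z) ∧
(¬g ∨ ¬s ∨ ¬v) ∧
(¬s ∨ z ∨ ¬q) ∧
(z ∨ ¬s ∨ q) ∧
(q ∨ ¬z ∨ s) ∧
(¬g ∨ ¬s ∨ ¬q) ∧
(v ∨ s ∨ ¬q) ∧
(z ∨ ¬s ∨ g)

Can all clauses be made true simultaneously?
No

No, the formula is not satisfiable.

No assignment of truth values to the variables can make all 25 clauses true simultaneously.

The formula is UNSAT (unsatisfiable).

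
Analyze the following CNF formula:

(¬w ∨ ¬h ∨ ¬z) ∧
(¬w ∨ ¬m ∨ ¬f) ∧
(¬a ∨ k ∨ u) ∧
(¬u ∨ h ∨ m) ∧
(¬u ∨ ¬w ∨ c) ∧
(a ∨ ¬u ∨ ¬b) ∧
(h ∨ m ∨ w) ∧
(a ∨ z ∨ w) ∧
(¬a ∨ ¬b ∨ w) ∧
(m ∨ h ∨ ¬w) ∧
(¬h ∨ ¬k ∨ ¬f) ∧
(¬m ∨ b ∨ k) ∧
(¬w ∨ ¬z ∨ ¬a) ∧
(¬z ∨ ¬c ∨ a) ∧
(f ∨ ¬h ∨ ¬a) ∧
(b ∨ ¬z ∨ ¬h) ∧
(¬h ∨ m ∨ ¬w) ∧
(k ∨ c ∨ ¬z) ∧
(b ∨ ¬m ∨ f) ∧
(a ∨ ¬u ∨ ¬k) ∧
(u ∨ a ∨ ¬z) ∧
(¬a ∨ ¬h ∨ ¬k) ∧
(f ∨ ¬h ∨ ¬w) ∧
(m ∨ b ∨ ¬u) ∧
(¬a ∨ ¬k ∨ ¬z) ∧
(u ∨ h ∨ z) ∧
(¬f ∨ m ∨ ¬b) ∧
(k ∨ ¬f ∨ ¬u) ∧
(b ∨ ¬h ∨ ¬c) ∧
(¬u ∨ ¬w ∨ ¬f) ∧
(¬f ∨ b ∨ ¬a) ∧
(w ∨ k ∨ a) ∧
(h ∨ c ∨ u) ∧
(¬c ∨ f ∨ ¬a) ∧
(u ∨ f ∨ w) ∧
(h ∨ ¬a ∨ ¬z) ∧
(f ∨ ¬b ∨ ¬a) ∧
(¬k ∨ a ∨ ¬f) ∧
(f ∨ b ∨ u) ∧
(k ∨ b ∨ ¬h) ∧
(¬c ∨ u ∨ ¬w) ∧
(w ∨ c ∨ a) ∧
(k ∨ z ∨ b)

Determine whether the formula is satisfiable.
No

No, the formula is not satisfiable.

No assignment of truth values to the variables can make all 43 clauses true simultaneously.

The formula is UNSAT (unsatisfiable).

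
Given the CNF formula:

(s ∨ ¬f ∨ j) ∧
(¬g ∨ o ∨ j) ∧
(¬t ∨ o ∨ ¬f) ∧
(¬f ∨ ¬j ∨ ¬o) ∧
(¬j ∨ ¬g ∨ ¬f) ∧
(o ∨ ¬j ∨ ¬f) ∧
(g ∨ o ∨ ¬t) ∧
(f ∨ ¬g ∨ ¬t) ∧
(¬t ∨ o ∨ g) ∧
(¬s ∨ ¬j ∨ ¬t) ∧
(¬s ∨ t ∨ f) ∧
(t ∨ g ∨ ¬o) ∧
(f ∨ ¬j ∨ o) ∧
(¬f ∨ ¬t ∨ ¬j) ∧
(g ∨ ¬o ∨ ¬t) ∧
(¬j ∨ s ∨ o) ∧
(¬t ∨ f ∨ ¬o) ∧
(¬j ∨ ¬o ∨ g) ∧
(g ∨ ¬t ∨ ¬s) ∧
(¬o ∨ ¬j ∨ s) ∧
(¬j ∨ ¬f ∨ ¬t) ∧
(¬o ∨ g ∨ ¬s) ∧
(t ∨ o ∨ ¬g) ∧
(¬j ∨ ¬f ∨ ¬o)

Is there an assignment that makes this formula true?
Yes

Yes, the formula is satisfiable.

One satisfying assignment is: t=False, g=False, j=False, o=False, s=False, f=False

Verification: With this assignment, all 24 clauses evaluate to true.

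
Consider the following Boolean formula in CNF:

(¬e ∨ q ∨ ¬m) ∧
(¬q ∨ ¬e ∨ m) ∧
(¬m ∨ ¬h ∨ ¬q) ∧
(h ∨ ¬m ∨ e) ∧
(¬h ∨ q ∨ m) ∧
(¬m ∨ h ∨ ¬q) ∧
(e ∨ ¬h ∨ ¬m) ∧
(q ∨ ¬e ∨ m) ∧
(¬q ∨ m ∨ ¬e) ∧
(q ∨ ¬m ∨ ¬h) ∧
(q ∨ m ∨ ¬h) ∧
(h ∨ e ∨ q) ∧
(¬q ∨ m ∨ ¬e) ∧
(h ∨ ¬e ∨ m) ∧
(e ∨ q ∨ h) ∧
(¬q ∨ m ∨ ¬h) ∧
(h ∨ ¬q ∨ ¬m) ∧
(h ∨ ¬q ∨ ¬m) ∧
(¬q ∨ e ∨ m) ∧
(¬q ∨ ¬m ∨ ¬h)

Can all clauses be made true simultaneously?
No

No, the formula is not satisfiable.

No assignment of truth values to the variables can make all 20 clauses true simultaneously.

The formula is UNSAT (unsatisfiable).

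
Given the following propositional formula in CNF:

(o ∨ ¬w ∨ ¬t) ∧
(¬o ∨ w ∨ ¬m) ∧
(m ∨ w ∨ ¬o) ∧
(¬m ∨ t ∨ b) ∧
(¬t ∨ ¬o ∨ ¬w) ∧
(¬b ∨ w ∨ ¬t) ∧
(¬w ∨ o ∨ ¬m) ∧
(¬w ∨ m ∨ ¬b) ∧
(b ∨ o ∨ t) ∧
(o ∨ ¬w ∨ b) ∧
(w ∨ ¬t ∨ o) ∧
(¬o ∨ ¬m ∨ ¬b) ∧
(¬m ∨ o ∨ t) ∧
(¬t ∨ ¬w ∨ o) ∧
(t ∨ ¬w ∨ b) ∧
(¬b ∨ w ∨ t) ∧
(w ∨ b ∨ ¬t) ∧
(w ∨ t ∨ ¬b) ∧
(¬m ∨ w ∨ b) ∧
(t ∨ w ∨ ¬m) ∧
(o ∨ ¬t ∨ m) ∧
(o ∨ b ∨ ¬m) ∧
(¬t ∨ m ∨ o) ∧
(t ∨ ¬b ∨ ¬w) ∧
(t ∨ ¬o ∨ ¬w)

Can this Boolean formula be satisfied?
No

No, the formula is not satisfiable.

No assignment of truth values to the variables can make all 25 clauses true simultaneously.

The formula is UNSAT (unsatisfiable).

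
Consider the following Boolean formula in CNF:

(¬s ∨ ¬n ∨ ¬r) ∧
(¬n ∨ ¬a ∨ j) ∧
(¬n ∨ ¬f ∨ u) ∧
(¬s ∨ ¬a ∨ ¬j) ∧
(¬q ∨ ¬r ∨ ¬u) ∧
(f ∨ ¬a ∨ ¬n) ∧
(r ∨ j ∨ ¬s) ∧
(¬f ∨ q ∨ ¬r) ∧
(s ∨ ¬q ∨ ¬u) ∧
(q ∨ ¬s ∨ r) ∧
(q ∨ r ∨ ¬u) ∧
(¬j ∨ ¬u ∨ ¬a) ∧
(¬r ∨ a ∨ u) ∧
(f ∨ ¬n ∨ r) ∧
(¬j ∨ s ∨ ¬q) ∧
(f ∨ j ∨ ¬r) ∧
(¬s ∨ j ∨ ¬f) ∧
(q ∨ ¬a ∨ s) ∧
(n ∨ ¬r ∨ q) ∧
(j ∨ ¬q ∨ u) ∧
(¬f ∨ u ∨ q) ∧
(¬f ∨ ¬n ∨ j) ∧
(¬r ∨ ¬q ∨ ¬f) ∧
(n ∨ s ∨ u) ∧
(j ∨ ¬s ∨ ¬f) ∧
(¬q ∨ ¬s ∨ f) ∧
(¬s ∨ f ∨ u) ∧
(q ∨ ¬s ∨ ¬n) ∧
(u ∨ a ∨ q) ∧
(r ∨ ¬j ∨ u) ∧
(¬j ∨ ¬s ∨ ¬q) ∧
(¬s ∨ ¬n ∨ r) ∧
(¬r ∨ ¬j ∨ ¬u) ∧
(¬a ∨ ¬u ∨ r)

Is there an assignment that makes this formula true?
No

No, the formula is not satisfiable.

No assignment of truth values to the variables can make all 34 clauses true simultaneously.

The formula is UNSAT (unsatisfiable).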